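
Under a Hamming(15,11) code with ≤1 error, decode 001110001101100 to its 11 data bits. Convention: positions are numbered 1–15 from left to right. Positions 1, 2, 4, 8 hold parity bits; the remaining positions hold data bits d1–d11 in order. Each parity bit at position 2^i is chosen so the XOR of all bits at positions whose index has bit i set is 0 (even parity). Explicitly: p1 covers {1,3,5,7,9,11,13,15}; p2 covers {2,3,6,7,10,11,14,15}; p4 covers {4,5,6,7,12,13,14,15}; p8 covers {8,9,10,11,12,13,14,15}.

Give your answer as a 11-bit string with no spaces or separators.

11001101100

s1 (pos 1,3,5,7,9,11,13,15): 0⊕1⊕1⊕0⊕1⊕0⊕1⊕0 = 0
s2 (pos 2,3,6,7,10,11,14,15): 0⊕1⊕0⊕0⊕1⊕0⊕0⊕0 = 0
s4 (pos 4,5,6,7,12,13,14,15): 1⊕1⊕0⊕0⊕1⊕1⊕0⊕0 = 0
s8 (pos 8,9,10,11,12,13,14,15): 0⊕1⊕1⊕0⊕1⊕1⊕0⊕0 = 0
Syndrome s8…s1 = 0000 → no error.
Read data bits from positions 3,5,6,7,9,10,11,12,13,14,15: 11001101100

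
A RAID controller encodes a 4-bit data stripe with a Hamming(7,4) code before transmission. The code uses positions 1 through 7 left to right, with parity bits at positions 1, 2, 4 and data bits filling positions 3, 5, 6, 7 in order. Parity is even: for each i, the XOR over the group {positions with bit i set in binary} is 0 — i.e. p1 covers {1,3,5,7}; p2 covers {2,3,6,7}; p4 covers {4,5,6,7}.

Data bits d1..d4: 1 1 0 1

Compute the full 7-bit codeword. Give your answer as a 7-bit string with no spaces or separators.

Place data at non-parity positions: p1 p2 1 p4 1 0 1
p1 (pos 1,3,5,7): XOR of data positions = 1⊕1⊕1 = 1
p2 (pos 2,3,6,7): XOR of data positions = 1⊕0⊕1 = 0
p4 (pos 4,5,6,7): XOR of data positions = 1⊕0⊕1 = 0
Codeword: 1010101

1010101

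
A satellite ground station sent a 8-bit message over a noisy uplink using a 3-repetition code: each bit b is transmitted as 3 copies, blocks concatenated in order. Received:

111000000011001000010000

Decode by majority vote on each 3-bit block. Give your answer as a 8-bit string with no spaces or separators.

Block 1 (111): 3 ones → 1
Block 2 (000): 0 ones → 0
Block 3 (000): 0 ones → 0
Block 4 (011): 2 ones → 1
Block 5 (001): 1 one → 0
Block 6 (000): 0 ones → 0
Block 7 (010): 1 one → 0
Block 8 (000): 0 ones → 0

10010000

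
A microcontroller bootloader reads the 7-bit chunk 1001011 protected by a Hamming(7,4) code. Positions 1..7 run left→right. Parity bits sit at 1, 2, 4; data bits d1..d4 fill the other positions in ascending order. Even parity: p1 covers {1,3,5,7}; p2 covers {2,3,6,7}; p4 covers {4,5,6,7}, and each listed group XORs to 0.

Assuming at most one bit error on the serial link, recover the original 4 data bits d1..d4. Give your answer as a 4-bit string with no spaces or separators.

s1 (pos 1,3,5,7): 1⊕0⊕0⊕1 = 0
s2 (pos 2,3,6,7): 0⊕0⊕1⊕1 = 0
s4 (pos 4,5,6,7): 1⊕0⊕1⊕1 = 1
Syndrome s4…s1 = 100 → error at position 4.
Flip position 4: 1001011 → 1000011
Read data bits from positions 3,5,6,7: 0011

0011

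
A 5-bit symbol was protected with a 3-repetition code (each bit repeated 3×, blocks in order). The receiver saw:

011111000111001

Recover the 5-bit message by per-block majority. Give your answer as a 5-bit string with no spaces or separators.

Block 1 (011): 2 ones → 1
Block 2 (111): 3 ones → 1
Block 3 (000): 0 ones → 0
Block 4 (111): 3 ones → 1
Block 5 (001): 1 one → 0

11010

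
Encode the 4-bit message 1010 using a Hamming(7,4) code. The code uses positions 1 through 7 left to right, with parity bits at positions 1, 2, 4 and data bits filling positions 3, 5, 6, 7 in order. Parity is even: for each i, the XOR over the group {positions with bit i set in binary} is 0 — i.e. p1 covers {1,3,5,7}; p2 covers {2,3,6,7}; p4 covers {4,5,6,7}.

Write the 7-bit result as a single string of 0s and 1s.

Place data at non-parity positions: p1 p2 1 p4 0 1 0
p1 (pos 1,3,5,7): XOR of data positions = 1⊕0⊕0 = 1
p2 (pos 2,3,6,7): XOR of data positions = 1⊕1⊕0 = 0
p4 (pos 4,5,6,7): XOR of data positions = 0⊕1⊕0 = 1
Codeword: 1011010

1011010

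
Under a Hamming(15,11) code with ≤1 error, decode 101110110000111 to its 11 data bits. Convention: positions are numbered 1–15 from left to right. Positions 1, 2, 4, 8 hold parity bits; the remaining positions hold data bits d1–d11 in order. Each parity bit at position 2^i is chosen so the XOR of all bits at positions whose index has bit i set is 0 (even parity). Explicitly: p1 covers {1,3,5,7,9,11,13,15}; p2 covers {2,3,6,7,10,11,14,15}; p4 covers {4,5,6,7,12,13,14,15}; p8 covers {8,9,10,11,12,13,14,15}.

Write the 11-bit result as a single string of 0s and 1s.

11010000111

s1 (pos 1,3,5,7,9,11,13,15): 1⊕1⊕1⊕1⊕0⊕0⊕1⊕1 = 0
s2 (pos 2,3,6,7,10,11,14,15): 0⊕1⊕0⊕1⊕0⊕0⊕1⊕1 = 0
s4 (pos 4,5,6,7,12,13,14,15): 1⊕1⊕0⊕1⊕0⊕1⊕1⊕1 = 0
s8 (pos 8,9,10,11,12,13,14,15): 1⊕0⊕0⊕0⊕0⊕1⊕1⊕1 = 0
Syndrome s8…s1 = 0000 → no error.
Read data bits from positions 3,5,6,7,9,10,11,12,13,14,15: 11010000111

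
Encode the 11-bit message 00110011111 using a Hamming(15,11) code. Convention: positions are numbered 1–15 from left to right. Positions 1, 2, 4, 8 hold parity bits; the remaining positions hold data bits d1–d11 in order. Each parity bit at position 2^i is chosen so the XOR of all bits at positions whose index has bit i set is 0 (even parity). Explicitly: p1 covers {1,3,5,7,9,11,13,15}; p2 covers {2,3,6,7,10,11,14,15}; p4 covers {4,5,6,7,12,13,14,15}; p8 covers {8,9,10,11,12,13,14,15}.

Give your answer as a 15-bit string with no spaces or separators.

010001110011111

Place data at non-parity positions: p1 p2 0 p4 0 1 1 p8 0 0 1 1 1 1 1
p1 (pos 1,3,5,7,9,11,13,15): XOR of data positions = 0⊕0⊕1⊕0⊕1⊕1⊕1 = 0
p2 (pos 2,3,6,7,10,11,14,15): XOR of data positions = 0⊕1⊕1⊕0⊕1⊕1⊕1 = 1
p4 (pos 4,5,6,7,12,13,14,15): XOR of data positions = 0⊕1⊕1⊕1⊕1⊕1⊕1 = 0
p8 (pos 8,9,10,11,12,13,14,15): XOR of data positions = 0⊕0⊕1⊕1⊕1⊕1⊕1 = 1
Codeword: 010001110011111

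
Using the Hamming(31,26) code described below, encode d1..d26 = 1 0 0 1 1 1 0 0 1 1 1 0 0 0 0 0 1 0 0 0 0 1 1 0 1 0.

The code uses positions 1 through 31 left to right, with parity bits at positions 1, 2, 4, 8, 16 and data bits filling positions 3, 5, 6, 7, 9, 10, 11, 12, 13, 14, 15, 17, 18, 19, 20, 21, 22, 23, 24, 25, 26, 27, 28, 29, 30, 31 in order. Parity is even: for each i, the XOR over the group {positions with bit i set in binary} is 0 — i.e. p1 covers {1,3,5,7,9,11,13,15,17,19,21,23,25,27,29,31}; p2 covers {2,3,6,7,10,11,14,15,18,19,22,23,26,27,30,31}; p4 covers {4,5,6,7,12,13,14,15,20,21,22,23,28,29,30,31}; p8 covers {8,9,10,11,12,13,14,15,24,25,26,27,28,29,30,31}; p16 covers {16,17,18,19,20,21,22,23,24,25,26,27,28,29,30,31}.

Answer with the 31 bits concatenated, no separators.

0011001011001110000001000011010

Place data at non-parity positions: p1 p2 1 p4 0 0 1 p8 1 1 0 0 1 1 1 p16 0 0 0 0 0 1 0 0 0 0 1 1 0 1 0
p1 (pos 1,3,5,7,9,11,13,15,17,19,21,23,25,27,29,31): XOR of data positions = 1⊕0⊕1⊕1⊕0⊕1⊕1⊕0⊕0⊕0⊕0⊕0⊕1⊕0⊕0 = 0
p2 (pos 2,3,6,7,10,11,14,15,18,19,22,23,26,27,30,31): XOR of data positions = 1⊕0⊕1⊕1⊕0⊕1⊕1⊕0⊕0⊕1⊕0⊕0⊕1⊕1⊕0 = 0
p4 (pos 4,5,6,7,12,13,14,15,20,21,22,23,28,29,30,31): XOR of data positions = 0⊕0⊕1⊕0⊕1⊕1⊕1⊕0⊕0⊕1⊕0⊕1⊕0⊕1⊕0 = 1
p8 (pos 8,9,10,11,12,13,14,15,24,25,26,27,28,29,30,31): XOR of data positions = 1⊕1⊕0⊕0⊕1⊕1⊕1⊕0⊕0⊕0⊕1⊕1⊕0⊕1⊕0 = 0
p16 (pos 16,17,18,19,20,21,22,23,24,25,26,27,28,29,30,31): XOR of data positions = 0⊕0⊕0⊕0⊕0⊕1⊕0⊕0⊕0⊕0⊕1⊕1⊕0⊕1⊕0 = 0
Codeword: 0011001011001110000001000011010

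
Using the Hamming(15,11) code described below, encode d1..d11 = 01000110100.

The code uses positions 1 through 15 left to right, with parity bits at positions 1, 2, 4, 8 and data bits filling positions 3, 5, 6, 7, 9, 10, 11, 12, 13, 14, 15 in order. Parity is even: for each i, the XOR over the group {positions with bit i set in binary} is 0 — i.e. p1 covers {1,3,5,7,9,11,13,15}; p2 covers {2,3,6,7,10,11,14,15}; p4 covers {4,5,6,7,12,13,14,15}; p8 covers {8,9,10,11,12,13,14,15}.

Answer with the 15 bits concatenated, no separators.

Place data at non-parity positions: p1 p2 0 p4 1 0 0 p8 0 1 1 0 1 0 0
p1 (pos 1,3,5,7,9,11,13,15): XOR of data positions = 0⊕1⊕0⊕0⊕1⊕1⊕0 = 1
p2 (pos 2,3,6,7,10,11,14,15): XOR of data positions = 0⊕0⊕0⊕1⊕1⊕0⊕0 = 0
p4 (pos 4,5,6,7,12,13,14,15): XOR of data positions = 1⊕0⊕0⊕0⊕1⊕0⊕0 = 0
p8 (pos 8,9,10,11,12,13,14,15): XOR of data positions = 0⊕1⊕1⊕0⊕1⊕0⊕0 = 1
Codeword: 100010010110100

100010010110100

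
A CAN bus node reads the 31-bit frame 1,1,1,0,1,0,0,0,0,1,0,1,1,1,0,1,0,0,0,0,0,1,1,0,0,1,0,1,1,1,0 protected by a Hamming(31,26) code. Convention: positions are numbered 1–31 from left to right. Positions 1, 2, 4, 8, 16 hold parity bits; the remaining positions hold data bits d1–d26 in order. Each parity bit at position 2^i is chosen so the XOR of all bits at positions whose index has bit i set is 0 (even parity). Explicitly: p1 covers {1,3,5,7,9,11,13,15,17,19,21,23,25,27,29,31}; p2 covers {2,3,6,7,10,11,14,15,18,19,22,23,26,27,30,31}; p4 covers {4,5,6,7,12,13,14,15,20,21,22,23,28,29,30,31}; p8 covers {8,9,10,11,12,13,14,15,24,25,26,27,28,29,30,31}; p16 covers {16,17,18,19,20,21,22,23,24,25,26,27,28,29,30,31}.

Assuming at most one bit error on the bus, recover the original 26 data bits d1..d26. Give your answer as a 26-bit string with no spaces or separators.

11000101110000101100101110

s1 (pos 1,3,5,7,9,11,13,15,17,19,21,23,25,27,29,31): 1⊕1⊕1⊕0⊕0⊕0⊕1⊕0⊕0⊕0⊕0⊕1⊕0⊕0⊕1⊕0 = 0
s2 (pos 2,3,6,7,10,11,14,15,18,19,22,23,26,27,30,31): 1⊕1⊕0⊕0⊕1⊕0⊕1⊕0⊕0⊕0⊕1⊕1⊕1⊕0⊕1⊕0 = 0
s4 (pos 4,5,6,7,12,13,14,15,20,21,22,23,28,29,30,31): 0⊕1⊕0⊕0⊕1⊕1⊕1⊕0⊕0⊕0⊕1⊕1⊕1⊕1⊕1⊕0 = 1
s8 (pos 8,9,10,11,12,13,14,15,24,25,26,27,28,29,30,31): 0⊕0⊕1⊕0⊕1⊕1⊕1⊕0⊕0⊕0⊕1⊕0⊕1⊕1⊕1⊕0 = 0
s16 (pos 16,17,18,19,20,21,22,23,24,25,26,27,28,29,30,31): 1⊕0⊕0⊕0⊕0⊕0⊕1⊕1⊕0⊕0⊕1⊕0⊕1⊕1⊕1⊕0 = 1
Syndrome s16…s1 = 10100 → error at position 20.
Flip position 20: 1110100001011101000001100101110 → 1110100001011101000101100101110
Read data bits from positions 3,5,6,7,9,10,11,12,13,14,15,17,18,19,20,21,22,23,24,25,26,27,28,29,30,31: 11000101110000101100101110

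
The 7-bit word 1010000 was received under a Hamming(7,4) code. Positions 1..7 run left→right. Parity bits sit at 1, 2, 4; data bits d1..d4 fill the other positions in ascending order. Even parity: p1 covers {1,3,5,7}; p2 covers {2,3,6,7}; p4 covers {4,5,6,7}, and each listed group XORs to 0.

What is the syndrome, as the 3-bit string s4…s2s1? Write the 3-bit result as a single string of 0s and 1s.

010

s1 (pos 1,3,5,7): 1⊕1⊕0⊕0 = 0
s2 (pos 2,3,6,7): 0⊕1⊕0⊕0 = 1
s4 (pos 4,5,6,7): 0⊕0⊕0⊕0 = 0
Syndrome s4…s1 = 010 → error at position 2.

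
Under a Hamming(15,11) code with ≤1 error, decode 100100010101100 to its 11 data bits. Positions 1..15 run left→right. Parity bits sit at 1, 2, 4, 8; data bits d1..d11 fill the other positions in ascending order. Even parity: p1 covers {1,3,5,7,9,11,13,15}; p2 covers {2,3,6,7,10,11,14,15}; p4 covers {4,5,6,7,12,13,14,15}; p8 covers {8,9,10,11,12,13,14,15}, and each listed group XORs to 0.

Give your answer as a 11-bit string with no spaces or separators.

s1 (pos 1,3,5,7,9,11,13,15): 1⊕0⊕0⊕0⊕0⊕0⊕1⊕0 = 0
s2 (pos 2,3,6,7,10,11,14,15): 0⊕0⊕0⊕0⊕1⊕0⊕0⊕0 = 1
s4 (pos 4,5,6,7,12,13,14,15): 1⊕0⊕0⊕0⊕1⊕1⊕0⊕0 = 1
s8 (pos 8,9,10,11,12,13,14,15): 1⊕0⊕1⊕0⊕1⊕1⊕0⊕0 = 0
Syndrome s8…s1 = 0110 → error at position 6.
Flip position 6: 100100010101100 → 100101010101100
Read data bits from positions 3,5,6,7,9,10,11,12,13,14,15: 00100101100

00100101100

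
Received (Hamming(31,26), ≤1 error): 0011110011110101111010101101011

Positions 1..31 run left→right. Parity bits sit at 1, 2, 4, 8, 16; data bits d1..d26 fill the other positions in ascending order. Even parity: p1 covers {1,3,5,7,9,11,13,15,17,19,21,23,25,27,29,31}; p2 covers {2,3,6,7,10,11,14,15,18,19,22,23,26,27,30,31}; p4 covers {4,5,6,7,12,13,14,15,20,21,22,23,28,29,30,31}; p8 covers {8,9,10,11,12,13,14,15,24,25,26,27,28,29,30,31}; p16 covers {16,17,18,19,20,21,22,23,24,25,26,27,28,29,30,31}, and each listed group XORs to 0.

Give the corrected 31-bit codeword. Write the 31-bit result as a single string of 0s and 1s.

0011110011110101101010101101011

s1 (pos 1,3,5,7,9,11,13,15,17,19,21,23,25,27,29,31): 0⊕1⊕1⊕0⊕1⊕1⊕0⊕0⊕1⊕1⊕1⊕1⊕1⊕0⊕0⊕1 = 0
s2 (pos 2,3,6,7,10,11,14,15,18,19,22,23,26,27,30,31): 0⊕1⊕1⊕0⊕1⊕1⊕1⊕0⊕1⊕1⊕0⊕1⊕1⊕0⊕1⊕1 = 1
s4 (pos 4,5,6,7,12,13,14,15,20,21,22,23,28,29,30,31): 1⊕1⊕1⊕0⊕1⊕0⊕1⊕0⊕0⊕1⊕0⊕1⊕1⊕0⊕1⊕1 = 0
s8 (pos 8,9,10,11,12,13,14,15,24,25,26,27,28,29,30,31): 0⊕1⊕1⊕1⊕1⊕0⊕1⊕0⊕0⊕1⊕1⊕0⊕1⊕0⊕1⊕1 = 0
s16 (pos 16,17,18,19,20,21,22,23,24,25,26,27,28,29,30,31): 1⊕1⊕1⊕1⊕0⊕1⊕0⊕1⊕0⊕1⊕1⊕0⊕1⊕0⊕1⊕1 = 1
Syndrome s16…s1 = 10010 → error at position 18.
Flip position 18: 0011110011110101111010101101011 → 0011110011110101101010101101011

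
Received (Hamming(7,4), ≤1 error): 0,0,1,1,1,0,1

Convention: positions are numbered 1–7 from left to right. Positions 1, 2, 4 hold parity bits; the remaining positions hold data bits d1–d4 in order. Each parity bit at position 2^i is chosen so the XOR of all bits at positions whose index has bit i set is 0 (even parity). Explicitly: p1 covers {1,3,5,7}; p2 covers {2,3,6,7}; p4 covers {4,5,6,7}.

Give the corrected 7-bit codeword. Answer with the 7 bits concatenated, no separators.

0011001

s1 (pos 1,3,5,7): 0⊕1⊕1⊕1 = 1
s2 (pos 2,3,6,7): 0⊕1⊕0⊕1 = 0
s4 (pos 4,5,6,7): 1⊕1⊕0⊕1 = 1
Syndrome s4…s1 = 101 → error at position 5.
Flip position 5: 0011101 → 0011001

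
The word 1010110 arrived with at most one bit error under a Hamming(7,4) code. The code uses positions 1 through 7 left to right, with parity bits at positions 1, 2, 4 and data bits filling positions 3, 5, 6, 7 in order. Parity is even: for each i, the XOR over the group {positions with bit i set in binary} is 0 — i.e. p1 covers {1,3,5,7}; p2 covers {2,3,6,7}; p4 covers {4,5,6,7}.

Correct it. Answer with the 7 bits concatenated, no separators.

0010110

s1 (pos 1,3,5,7): 1⊕1⊕1⊕0 = 1
s2 (pos 2,3,6,7): 0⊕1⊕1⊕0 = 0
s4 (pos 4,5,6,7): 0⊕1⊕1⊕0 = 0
Syndrome s4…s1 = 001 → error at position 1.
Flip position 1: 1010110 → 0010110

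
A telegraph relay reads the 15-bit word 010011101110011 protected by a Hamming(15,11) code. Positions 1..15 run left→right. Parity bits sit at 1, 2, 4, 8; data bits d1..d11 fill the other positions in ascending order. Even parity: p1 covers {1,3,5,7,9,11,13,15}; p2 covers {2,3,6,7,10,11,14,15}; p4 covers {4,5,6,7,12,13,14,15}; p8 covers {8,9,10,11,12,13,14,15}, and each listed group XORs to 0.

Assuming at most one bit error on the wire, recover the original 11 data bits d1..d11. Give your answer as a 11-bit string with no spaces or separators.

01111110010

s1 (pos 1,3,5,7,9,11,13,15): 0⊕0⊕1⊕1⊕1⊕1⊕0⊕1 = 1
s2 (pos 2,3,6,7,10,11,14,15): 1⊕0⊕1⊕1⊕1⊕1⊕1⊕1 = 1
s4 (pos 4,5,6,7,12,13,14,15): 0⊕1⊕1⊕1⊕0⊕0⊕1⊕1 = 1
s8 (pos 8,9,10,11,12,13,14,15): 0⊕1⊕1⊕1⊕0⊕0⊕1⊕1 = 1
Syndrome s8…s1 = 1111 → error at position 15.
Flip position 15: 010011101110011 → 010011101110010
Read data bits from positions 3,5,6,7,9,10,11,12,13,14,15: 01111110010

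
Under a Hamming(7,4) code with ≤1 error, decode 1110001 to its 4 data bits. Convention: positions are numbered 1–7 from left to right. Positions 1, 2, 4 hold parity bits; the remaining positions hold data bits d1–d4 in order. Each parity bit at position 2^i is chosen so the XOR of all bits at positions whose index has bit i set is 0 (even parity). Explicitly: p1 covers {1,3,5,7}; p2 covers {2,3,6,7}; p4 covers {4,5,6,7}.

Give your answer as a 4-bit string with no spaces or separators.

1000

s1 (pos 1,3,5,7): 1⊕1⊕0⊕1 = 1
s2 (pos 2,3,6,7): 1⊕1⊕0⊕1 = 1
s4 (pos 4,5,6,7): 0⊕0⊕0⊕1 = 1
Syndrome s4…s1 = 111 → error at position 7.
Flip position 7: 1110001 → 1110000
Read data bits from positions 3,5,6,7: 1000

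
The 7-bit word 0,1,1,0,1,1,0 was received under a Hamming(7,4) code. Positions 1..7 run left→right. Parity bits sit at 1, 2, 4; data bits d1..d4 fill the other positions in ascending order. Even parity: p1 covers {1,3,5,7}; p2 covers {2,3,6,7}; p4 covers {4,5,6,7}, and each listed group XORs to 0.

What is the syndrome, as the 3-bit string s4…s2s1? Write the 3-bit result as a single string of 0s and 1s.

010

s1 (pos 1,3,5,7): 0⊕1⊕1⊕0 = 0
s2 (pos 2,3,6,7): 1⊕1⊕1⊕0 = 1
s4 (pos 4,5,6,7): 0⊕1⊕1⊕0 = 0
Syndrome s4…s1 = 010 → error at position 2.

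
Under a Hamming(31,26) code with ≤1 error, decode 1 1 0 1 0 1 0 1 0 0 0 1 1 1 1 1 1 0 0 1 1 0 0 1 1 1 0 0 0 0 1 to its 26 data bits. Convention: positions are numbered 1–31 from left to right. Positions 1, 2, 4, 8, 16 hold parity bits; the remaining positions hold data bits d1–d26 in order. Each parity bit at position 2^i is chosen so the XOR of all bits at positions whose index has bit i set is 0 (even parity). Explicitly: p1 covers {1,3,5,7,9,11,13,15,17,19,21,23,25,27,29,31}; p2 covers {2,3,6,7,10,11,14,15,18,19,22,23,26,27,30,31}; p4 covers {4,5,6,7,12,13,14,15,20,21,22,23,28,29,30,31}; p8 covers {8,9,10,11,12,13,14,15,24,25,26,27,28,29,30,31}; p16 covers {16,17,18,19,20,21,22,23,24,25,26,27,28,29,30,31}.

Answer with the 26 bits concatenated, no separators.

s1 (pos 1,3,5,7,9,11,13,15,17,19,21,23,25,27,29,31): 1⊕0⊕0⊕0⊕0⊕0⊕1⊕1⊕1⊕0⊕1⊕0⊕1⊕0⊕0⊕1 = 1
s2 (pos 2,3,6,7,10,11,14,15,18,19,22,23,26,27,30,31): 1⊕0⊕1⊕0⊕0⊕0⊕1⊕1⊕0⊕0⊕0⊕0⊕1⊕0⊕0⊕1 = 0
s4 (pos 4,5,6,7,12,13,14,15,20,21,22,23,28,29,30,31): 1⊕0⊕1⊕0⊕1⊕1⊕1⊕1⊕1⊕1⊕0⊕0⊕0⊕0⊕0⊕1 = 1
s8 (pos 8,9,10,11,12,13,14,15,24,25,26,27,28,29,30,31): 1⊕0⊕0⊕0⊕1⊕1⊕1⊕1⊕1⊕1⊕1⊕0⊕0⊕0⊕0⊕1 = 1
s16 (pos 16,17,18,19,20,21,22,23,24,25,26,27,28,29,30,31): 1⊕1⊕0⊕0⊕1⊕1⊕0⊕0⊕1⊕1⊕1⊕0⊕0⊕0⊕0⊕1 = 0
Syndrome s16…s1 = 01101 → error at position 13.
Flip position 13: 1101010100011111100110011100001 → 1101010100010111100110011100001
Read data bits from positions 3,5,6,7,9,10,11,12,13,14,15,17,18,19,20,21,22,23,24,25,26,27,28,29,30,31: 00100001011100110011100001

00100001011100110011100001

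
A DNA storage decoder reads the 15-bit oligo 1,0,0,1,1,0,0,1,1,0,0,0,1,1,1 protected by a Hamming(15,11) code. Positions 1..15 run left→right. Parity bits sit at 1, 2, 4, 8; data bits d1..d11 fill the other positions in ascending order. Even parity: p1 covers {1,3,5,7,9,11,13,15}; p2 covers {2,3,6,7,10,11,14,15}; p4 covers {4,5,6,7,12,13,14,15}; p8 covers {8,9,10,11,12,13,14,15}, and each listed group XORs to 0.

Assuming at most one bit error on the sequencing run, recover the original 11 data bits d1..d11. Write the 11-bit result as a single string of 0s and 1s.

s1 (pos 1,3,5,7,9,11,13,15): 1⊕0⊕1⊕0⊕1⊕0⊕1⊕1 = 1
s2 (pos 2,3,6,7,10,11,14,15): 0⊕0⊕0⊕0⊕0⊕0⊕1⊕1 = 0
s4 (pos 4,5,6,7,12,13,14,15): 1⊕1⊕0⊕0⊕0⊕1⊕1⊕1 = 1
s8 (pos 8,9,10,11,12,13,14,15): 1⊕1⊕0⊕0⊕0⊕1⊕1⊕1 = 1
Syndrome s8…s1 = 1101 → error at position 13.
Flip position 13: 100110011000111 → 100110011000011
Read data bits from positions 3,5,6,7,9,10,11,12,13,14,15: 01001000011

01001000011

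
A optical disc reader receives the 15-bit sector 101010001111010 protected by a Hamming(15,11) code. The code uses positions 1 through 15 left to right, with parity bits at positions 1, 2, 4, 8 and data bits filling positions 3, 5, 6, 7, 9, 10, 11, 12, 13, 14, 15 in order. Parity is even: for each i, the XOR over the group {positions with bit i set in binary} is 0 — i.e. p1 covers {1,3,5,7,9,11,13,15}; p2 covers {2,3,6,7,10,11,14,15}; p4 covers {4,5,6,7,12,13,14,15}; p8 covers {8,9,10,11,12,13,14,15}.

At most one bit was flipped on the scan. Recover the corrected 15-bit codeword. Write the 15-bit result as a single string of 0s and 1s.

s1 (pos 1,3,5,7,9,11,13,15): 1⊕1⊕1⊕0⊕1⊕1⊕0⊕0 = 1
s2 (pos 2,3,6,7,10,11,14,15): 0⊕1⊕0⊕0⊕1⊕1⊕1⊕0 = 0
s4 (pos 4,5,6,7,12,13,14,15): 0⊕1⊕0⊕0⊕1⊕0⊕1⊕0 = 1
s8 (pos 8,9,10,11,12,13,14,15): 0⊕1⊕1⊕1⊕1⊕0⊕1⊕0 = 1
Syndrome s8…s1 = 1101 → error at position 13.
Flip position 13: 101010001111010 → 101010001111110

101010001111110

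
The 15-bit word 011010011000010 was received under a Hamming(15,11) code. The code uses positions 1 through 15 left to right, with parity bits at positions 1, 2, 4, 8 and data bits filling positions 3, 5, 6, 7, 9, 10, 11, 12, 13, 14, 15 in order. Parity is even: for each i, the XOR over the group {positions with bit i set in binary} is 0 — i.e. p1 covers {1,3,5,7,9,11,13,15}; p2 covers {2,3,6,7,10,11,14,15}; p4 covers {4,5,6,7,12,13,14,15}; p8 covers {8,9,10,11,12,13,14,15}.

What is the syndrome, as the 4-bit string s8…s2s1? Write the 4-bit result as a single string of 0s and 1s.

s1 (pos 1,3,5,7,9,11,13,15): 0⊕1⊕1⊕0⊕1⊕0⊕0⊕0 = 1
s2 (pos 2,3,6,7,10,11,14,15): 1⊕1⊕0⊕0⊕0⊕0⊕1⊕0 = 1
s4 (pos 4,5,6,7,12,13,14,15): 0⊕1⊕0⊕0⊕0⊕0⊕1⊕0 = 0
s8 (pos 8,9,10,11,12,13,14,15): 1⊕1⊕0⊕0⊕0⊕0⊕1⊕0 = 1
Syndrome s8…s1 = 1011 → error at position 11.

1011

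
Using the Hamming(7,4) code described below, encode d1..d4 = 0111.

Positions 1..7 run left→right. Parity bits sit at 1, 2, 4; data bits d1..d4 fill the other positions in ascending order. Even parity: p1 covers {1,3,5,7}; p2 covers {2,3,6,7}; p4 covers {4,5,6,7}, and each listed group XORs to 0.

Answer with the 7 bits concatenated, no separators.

0001111

Place data at non-parity positions: p1 p2 0 p4 1 1 1
p1 (pos 1,3,5,7): XOR of data positions = 0⊕1⊕1 = 0
p2 (pos 2,3,6,7): XOR of data positions = 0⊕1⊕1 = 0
p4 (pos 4,5,6,7): XOR of data positions = 1⊕1⊕1 = 1
Codeword: 0001111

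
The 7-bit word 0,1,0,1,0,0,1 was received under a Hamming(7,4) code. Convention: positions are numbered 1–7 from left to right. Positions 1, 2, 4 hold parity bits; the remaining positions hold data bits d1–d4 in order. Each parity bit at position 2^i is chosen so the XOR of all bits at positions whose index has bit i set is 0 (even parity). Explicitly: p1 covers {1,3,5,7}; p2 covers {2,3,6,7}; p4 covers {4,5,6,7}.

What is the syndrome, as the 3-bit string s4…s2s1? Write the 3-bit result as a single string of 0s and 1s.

s1 (pos 1,3,5,7): 0⊕0⊕0⊕1 = 1
s2 (pos 2,3,6,7): 1⊕0⊕0⊕1 = 0
s4 (pos 4,5,6,7): 1⊕0⊕0⊕1 = 0
Syndrome s4…s1 = 001 → error at position 1.

001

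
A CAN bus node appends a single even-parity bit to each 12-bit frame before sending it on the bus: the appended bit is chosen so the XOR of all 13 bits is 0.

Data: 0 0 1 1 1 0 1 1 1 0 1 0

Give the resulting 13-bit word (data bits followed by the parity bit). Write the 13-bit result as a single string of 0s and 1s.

XOR of the 12 data bits: 0⊕0⊕1⊕1⊕1⊕0⊕1⊕1⊕1⊕0⊕1⊕0 = 1
Parity bit = 1 (so all 13 bits XOR to 0).

0011101110101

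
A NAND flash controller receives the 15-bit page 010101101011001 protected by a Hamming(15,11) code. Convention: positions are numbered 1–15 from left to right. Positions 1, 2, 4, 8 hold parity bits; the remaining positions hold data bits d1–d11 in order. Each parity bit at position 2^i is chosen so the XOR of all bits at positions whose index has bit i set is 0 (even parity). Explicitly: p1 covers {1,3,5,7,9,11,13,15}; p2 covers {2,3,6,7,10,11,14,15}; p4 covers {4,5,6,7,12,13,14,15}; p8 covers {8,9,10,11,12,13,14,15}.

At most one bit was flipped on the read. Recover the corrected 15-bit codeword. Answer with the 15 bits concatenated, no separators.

s1 (pos 1,3,5,7,9,11,13,15): 0⊕0⊕0⊕1⊕1⊕1⊕0⊕1 = 0
s2 (pos 2,3,6,7,10,11,14,15): 1⊕0⊕1⊕1⊕0⊕1⊕0⊕1 = 1
s4 (pos 4,5,6,7,12,13,14,15): 1⊕0⊕1⊕1⊕1⊕0⊕0⊕1 = 1
s8 (pos 8,9,10,11,12,13,14,15): 0⊕1⊕0⊕1⊕1⊕0⊕0⊕1 = 0
Syndrome s8…s1 = 0110 → error at position 6.
Flip position 6: 010101101011001 → 010100101011001

010100101011001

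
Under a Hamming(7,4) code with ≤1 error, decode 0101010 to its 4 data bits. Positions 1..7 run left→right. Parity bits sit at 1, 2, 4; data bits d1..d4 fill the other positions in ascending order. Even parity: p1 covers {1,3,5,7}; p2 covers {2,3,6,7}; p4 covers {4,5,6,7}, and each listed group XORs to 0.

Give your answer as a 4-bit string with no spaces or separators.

0010

s1 (pos 1,3,5,7): 0⊕0⊕0⊕0 = 0
s2 (pos 2,3,6,7): 1⊕0⊕1⊕0 = 0
s4 (pos 4,5,6,7): 1⊕0⊕1⊕0 = 0
Syndrome s4…s1 = 000 → no error.
Read data bits from positions 3,5,6,7: 0010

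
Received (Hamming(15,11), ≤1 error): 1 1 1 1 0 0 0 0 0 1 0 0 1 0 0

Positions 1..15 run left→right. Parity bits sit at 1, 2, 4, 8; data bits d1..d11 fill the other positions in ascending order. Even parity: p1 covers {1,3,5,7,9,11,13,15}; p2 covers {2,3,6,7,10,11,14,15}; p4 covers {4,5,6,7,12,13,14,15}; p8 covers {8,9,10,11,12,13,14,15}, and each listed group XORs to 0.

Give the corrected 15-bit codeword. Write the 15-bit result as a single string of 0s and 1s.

110100000100100

s1 (pos 1,3,5,7,9,11,13,15): 1⊕1⊕0⊕0⊕0⊕0⊕1⊕0 = 1
s2 (pos 2,3,6,7,10,11,14,15): 1⊕1⊕0⊕0⊕1⊕0⊕0⊕0 = 1
s4 (pos 4,5,6,7,12,13,14,15): 1⊕0⊕0⊕0⊕0⊕1⊕0⊕0 = 0
s8 (pos 8,9,10,11,12,13,14,15): 0⊕0⊕1⊕0⊕0⊕1⊕0⊕0 = 0
Syndrome s8…s1 = 0011 → error at position 3.
Flip position 3: 111100000100100 → 110100000100100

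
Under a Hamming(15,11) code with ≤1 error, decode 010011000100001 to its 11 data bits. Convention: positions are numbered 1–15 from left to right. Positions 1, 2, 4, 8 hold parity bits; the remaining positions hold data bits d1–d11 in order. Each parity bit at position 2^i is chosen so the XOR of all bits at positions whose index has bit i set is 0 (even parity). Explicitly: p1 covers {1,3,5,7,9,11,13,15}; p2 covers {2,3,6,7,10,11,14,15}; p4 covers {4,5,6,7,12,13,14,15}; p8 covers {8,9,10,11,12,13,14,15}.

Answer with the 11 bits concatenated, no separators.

s1 (pos 1,3,5,7,9,11,13,15): 0⊕0⊕1⊕0⊕0⊕0⊕0⊕1 = 0
s2 (pos 2,3,6,7,10,11,14,15): 1⊕0⊕1⊕0⊕1⊕0⊕0⊕1 = 0
s4 (pos 4,5,6,7,12,13,14,15): 0⊕1⊕1⊕0⊕0⊕0⊕0⊕1 = 1
s8 (pos 8,9,10,11,12,13,14,15): 0⊕0⊕1⊕0⊕0⊕0⊕0⊕1 = 0
Syndrome s8…s1 = 0100 → error at position 4.
Flip position 4: 010011000100001 → 010111000100001
Read data bits from positions 3,5,6,7,9,10,11,12,13,14,15: 01100100001

01100100001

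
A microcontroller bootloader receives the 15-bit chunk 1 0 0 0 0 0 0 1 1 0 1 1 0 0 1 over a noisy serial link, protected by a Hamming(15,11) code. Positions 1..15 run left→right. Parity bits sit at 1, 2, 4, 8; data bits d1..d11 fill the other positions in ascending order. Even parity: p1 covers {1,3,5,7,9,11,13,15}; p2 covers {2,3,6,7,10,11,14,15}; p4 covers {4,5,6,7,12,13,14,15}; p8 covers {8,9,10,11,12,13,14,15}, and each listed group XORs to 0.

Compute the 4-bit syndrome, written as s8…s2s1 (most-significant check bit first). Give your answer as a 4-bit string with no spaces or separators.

1000

s1 (pos 1,3,5,7,9,11,13,15): 1⊕0⊕0⊕0⊕1⊕1⊕0⊕1 = 0
s2 (pos 2,3,6,7,10,11,14,15): 0⊕0⊕0⊕0⊕0⊕1⊕0⊕1 = 0
s4 (pos 4,5,6,7,12,13,14,15): 0⊕0⊕0⊕0⊕1⊕0⊕0⊕1 = 0
s8 (pos 8,9,10,11,12,13,14,15): 1⊕1⊕0⊕1⊕1⊕0⊕0⊕1 = 1
Syndrome s8…s1 = 1000 → error at position 8.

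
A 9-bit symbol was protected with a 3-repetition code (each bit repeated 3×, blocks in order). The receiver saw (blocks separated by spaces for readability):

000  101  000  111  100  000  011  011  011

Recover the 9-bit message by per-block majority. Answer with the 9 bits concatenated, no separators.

Block 1 (000): 0 ones → 0
Block 2 (101): 2 ones → 1
Block 3 (000): 0 ones → 0
Block 4 (111): 3 ones → 1
Block 5 (100): 1 one → 0
Block 6 (000): 0 ones → 0
Block 7 (011): 2 ones → 1
Block 8 (011): 2 ones → 1
Block 9 (011): 2 ones → 1

010100111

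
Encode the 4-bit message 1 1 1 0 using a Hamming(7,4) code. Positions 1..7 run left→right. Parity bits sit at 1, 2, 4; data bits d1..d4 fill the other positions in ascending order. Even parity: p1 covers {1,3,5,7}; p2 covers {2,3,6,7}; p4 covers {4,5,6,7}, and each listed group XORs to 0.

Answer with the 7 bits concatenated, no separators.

0010110

Place data at non-parity positions: p1 p2 1 p4 1 1 0
p1 (pos 1,3,5,7): XOR of data positions = 1⊕1⊕0 = 0
p2 (pos 2,3,6,7): XOR of data positions = 1⊕1⊕0 = 0
p4 (pos 4,5,6,7): XOR of data positions = 1⊕1⊕0 = 0
Codeword: 0010110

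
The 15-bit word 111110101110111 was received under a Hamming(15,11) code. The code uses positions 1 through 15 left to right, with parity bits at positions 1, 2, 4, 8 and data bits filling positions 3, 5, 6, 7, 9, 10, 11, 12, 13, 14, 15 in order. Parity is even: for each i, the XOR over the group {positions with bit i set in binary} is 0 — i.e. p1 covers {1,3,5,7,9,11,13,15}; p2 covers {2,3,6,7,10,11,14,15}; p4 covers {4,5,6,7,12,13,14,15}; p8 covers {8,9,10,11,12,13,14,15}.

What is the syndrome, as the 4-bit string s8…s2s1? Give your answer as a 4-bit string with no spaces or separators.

s1 (pos 1,3,5,7,9,11,13,15): 1⊕1⊕1⊕1⊕1⊕1⊕1⊕1 = 0
s2 (pos 2,3,6,7,10,11,14,15): 1⊕1⊕0⊕1⊕1⊕1⊕1⊕1 = 1
s4 (pos 4,5,6,7,12,13,14,15): 1⊕1⊕0⊕1⊕0⊕1⊕1⊕1 = 0
s8 (pos 8,9,10,11,12,13,14,15): 0⊕1⊕1⊕1⊕0⊕1⊕1⊕1 = 0
Syndrome s8…s1 = 0010 → error at position 2.

0010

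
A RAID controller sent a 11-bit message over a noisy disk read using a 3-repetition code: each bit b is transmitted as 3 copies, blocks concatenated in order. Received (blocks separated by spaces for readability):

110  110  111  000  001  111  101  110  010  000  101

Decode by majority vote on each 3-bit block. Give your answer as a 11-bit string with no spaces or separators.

Block 1 (110): 2 ones → 1
Block 2 (110): 2 ones → 1
Block 3 (111): 3 ones → 1
Block 4 (000): 0 ones → 0
Block 5 (001): 1 one → 0
Block 6 (111): 3 ones → 1
Block 7 (101): 2 ones → 1
Block 8 (110): 2 ones → 1
Block 9 (010): 1 one → 0
Block 10 (000): 0 ones → 0
Block 11 (101): 2 ones → 1

11100111001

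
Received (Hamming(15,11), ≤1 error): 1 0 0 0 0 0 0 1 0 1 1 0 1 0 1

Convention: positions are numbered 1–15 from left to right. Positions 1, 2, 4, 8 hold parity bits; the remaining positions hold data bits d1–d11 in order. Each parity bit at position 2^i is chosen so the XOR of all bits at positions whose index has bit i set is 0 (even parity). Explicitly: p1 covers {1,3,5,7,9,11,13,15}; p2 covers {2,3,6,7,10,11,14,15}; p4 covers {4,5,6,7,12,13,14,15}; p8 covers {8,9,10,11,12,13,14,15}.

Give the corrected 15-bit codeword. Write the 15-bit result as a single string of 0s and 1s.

100000010010101

s1 (pos 1,3,5,7,9,11,13,15): 1⊕0⊕0⊕0⊕0⊕1⊕1⊕1 = 0
s2 (pos 2,3,6,7,10,11,14,15): 0⊕0⊕0⊕0⊕1⊕1⊕0⊕1 = 1
s4 (pos 4,5,6,7,12,13,14,15): 0⊕0⊕0⊕0⊕0⊕1⊕0⊕1 = 0
s8 (pos 8,9,10,11,12,13,14,15): 1⊕0⊕1⊕1⊕0⊕1⊕0⊕1 = 1
Syndrome s8…s1 = 1010 → error at position 10.
Flip position 10: 100000010110101 → 100000010010101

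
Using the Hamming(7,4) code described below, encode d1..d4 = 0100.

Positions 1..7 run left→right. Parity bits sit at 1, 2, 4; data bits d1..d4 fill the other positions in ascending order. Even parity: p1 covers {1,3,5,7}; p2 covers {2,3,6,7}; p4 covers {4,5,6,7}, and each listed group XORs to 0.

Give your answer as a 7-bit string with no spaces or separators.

1001100

Place data at non-parity positions: p1 p2 0 p4 1 0 0
p1 (pos 1,3,5,7): XOR of data positions = 0⊕1⊕0 = 1
p2 (pos 2,3,6,7): XOR of data positions = 0⊕0⊕0 = 0
p4 (pos 4,5,6,7): XOR of data positions = 1⊕0⊕0 = 1
Codeword: 1001100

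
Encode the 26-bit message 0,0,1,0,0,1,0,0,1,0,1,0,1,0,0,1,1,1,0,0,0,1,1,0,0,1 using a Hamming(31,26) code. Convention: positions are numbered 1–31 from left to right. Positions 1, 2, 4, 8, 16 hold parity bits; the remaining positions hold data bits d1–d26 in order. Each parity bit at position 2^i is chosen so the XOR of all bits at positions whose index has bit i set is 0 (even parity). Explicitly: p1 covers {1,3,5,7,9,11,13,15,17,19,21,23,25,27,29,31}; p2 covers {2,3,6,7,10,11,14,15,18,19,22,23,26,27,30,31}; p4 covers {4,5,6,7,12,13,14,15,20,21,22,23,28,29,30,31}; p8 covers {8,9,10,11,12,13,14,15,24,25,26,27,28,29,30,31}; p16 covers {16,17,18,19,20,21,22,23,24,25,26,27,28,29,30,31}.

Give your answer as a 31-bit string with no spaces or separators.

Place data at non-parity positions: p1 p2 0 p4 0 1 0 p8 0 1 0 0 1 0 1 p16 0 1 0 0 1 1 1 0 0 0 1 1 0 0 1
p1 (pos 1,3,5,7,9,11,13,15,17,19,21,23,25,27,29,31): XOR of data positions = 0⊕0⊕0⊕0⊕0⊕1⊕1⊕0⊕0⊕1⊕1⊕0⊕1⊕0⊕1 = 0
p2 (pos 2,3,6,7,10,11,14,15,18,19,22,23,26,27,30,31): XOR of data positions = 0⊕1⊕0⊕1⊕0⊕0⊕1⊕1⊕0⊕1⊕1⊕0⊕1⊕0⊕1 = 0
p4 (pos 4,5,6,7,12,13,14,15,20,21,22,23,28,29,30,31): XOR of data positions = 0⊕1⊕0⊕0⊕1⊕0⊕1⊕0⊕1⊕1⊕1⊕1⊕0⊕0⊕1 = 0
p8 (pos 8,9,10,11,12,13,14,15,24,25,26,27,28,29,30,31): XOR of data positions = 0⊕1⊕0⊕0⊕1⊕0⊕1⊕0⊕0⊕0⊕1⊕1⊕0⊕0⊕1 = 0
p16 (pos 16,17,18,19,20,21,22,23,24,25,26,27,28,29,30,31): XOR of data positions = 0⊕1⊕0⊕0⊕1⊕1⊕1⊕0⊕0⊕0⊕1⊕1⊕0⊕0⊕1 = 1
Codeword: 0000010001001011010011100011001

0000010001001011010011100011001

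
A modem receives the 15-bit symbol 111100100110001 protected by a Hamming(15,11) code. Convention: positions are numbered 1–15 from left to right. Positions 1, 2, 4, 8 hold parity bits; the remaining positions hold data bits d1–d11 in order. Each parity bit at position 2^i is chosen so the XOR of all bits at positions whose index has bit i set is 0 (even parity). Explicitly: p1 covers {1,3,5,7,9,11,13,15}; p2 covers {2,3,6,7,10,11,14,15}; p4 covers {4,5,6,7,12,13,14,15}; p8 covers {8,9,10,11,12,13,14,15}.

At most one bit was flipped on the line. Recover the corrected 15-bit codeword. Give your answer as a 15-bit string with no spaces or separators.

111100100110101

s1 (pos 1,3,5,7,9,11,13,15): 1⊕1⊕0⊕1⊕0⊕1⊕0⊕1 = 1
s2 (pos 2,3,6,7,10,11,14,15): 1⊕1⊕0⊕1⊕1⊕1⊕0⊕1 = 0
s4 (pos 4,5,6,7,12,13,14,15): 1⊕0⊕0⊕1⊕0⊕0⊕0⊕1 = 1
s8 (pos 8,9,10,11,12,13,14,15): 0⊕0⊕1⊕1⊕0⊕0⊕0⊕1 = 1
Syndrome s8…s1 = 1101 → error at position 13.
Flip position 13: 111100100110001 → 111100100110101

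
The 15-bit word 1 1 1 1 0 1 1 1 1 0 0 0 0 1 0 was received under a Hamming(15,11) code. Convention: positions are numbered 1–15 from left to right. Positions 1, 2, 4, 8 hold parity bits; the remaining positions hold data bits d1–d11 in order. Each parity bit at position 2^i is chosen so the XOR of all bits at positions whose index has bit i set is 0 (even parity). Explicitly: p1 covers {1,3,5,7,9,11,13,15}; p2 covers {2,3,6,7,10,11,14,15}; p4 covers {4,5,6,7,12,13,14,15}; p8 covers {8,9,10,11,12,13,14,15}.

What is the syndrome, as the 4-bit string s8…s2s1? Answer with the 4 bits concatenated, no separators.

1010

s1 (pos 1,3,5,7,9,11,13,15): 1⊕1⊕0⊕1⊕1⊕0⊕0⊕0 = 0
s2 (pos 2,3,6,7,10,11,14,15): 1⊕1⊕1⊕1⊕0⊕0⊕1⊕0 = 1
s4 (pos 4,5,6,7,12,13,14,15): 1⊕0⊕1⊕1⊕0⊕0⊕1⊕0 = 0
s8 (pos 8,9,10,11,12,13,14,15): 1⊕1⊕0⊕0⊕0⊕0⊕1⊕0 = 1
Syndrome s8…s1 = 1010 → error at position 10.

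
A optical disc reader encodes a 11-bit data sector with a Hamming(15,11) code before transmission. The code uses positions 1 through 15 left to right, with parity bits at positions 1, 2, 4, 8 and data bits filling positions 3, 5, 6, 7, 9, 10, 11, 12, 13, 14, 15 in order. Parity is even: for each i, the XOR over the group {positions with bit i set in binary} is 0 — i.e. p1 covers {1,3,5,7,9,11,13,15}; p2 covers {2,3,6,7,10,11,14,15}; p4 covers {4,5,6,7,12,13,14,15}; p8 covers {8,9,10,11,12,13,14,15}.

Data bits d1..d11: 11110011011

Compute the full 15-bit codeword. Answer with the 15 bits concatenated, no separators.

101011100011011

Place data at non-parity positions: p1 p2 1 p4 1 1 1 p8 0 0 1 1 0 1 1
p1 (pos 1,3,5,7,9,11,13,15): XOR of data positions = 1⊕1⊕1⊕0⊕1⊕0⊕1 = 1
p2 (pos 2,3,6,7,10,11,14,15): XOR of data positions = 1⊕1⊕1⊕0⊕1⊕1⊕1 = 0
p4 (pos 4,5,6,7,12,13,14,15): XOR of data positions = 1⊕1⊕1⊕1⊕0⊕1⊕1 = 0
p8 (pos 8,9,10,11,12,13,14,15): XOR of data positions = 0⊕0⊕1⊕1⊕0⊕1⊕1 = 0
Codeword: 101011100011011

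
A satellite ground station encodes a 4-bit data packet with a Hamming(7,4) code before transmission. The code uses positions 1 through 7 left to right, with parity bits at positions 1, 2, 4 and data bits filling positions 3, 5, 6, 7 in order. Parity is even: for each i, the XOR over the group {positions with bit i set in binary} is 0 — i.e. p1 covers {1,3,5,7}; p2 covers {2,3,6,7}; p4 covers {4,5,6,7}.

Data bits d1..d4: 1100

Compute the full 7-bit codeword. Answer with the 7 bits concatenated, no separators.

0111100

Place data at non-parity positions: p1 p2 1 p4 1 0 0
p1 (pos 1,3,5,7): XOR of data positions = 1⊕1⊕0 = 0
p2 (pos 2,3,6,7): XOR of data positions = 1⊕0⊕0 = 1
p4 (pos 4,5,6,7): XOR of data positions = 1⊕0⊕0 = 1
Codeword: 0111100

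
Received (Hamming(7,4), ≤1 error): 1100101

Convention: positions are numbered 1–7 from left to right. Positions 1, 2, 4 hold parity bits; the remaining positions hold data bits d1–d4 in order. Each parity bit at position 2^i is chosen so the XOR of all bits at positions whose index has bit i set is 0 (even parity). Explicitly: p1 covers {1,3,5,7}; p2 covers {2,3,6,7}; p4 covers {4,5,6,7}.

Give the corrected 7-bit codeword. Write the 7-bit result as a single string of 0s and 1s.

s1 (pos 1,3,5,7): 1⊕0⊕1⊕1 = 1
s2 (pos 2,3,6,7): 1⊕0⊕0⊕1 = 0
s4 (pos 4,5,6,7): 0⊕1⊕0⊕1 = 0
Syndrome s4…s1 = 001 → error at position 1.
Flip position 1: 1100101 → 0100101

0100101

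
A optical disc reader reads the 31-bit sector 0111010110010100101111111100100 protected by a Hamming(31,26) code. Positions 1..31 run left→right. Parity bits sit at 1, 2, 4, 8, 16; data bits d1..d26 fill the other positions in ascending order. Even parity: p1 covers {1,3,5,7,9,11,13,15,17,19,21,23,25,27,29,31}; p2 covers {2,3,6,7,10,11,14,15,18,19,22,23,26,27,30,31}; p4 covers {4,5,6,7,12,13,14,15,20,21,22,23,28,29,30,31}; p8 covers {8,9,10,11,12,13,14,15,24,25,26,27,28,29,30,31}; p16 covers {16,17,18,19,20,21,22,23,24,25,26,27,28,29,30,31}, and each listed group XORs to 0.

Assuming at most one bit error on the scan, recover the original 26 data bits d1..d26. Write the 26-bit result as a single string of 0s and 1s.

s1 (pos 1,3,5,7,9,11,13,15,17,19,21,23,25,27,29,31): 0⊕1⊕0⊕0⊕1⊕0⊕0⊕0⊕1⊕1⊕1⊕1⊕1⊕0⊕1⊕0 = 0
s2 (pos 2,3,6,7,10,11,14,15,18,19,22,23,26,27,30,31): 1⊕1⊕1⊕0⊕0⊕0⊕1⊕0⊕0⊕1⊕1⊕1⊕1⊕0⊕0⊕0 = 0
s4 (pos 4,5,6,7,12,13,14,15,20,21,22,23,28,29,30,31): 1⊕0⊕1⊕0⊕1⊕0⊕1⊕0⊕1⊕1⊕1⊕1⊕0⊕1⊕0⊕0 = 1
s8 (pos 8,9,10,11,12,13,14,15,24,25,26,27,28,29,30,31): 1⊕1⊕0⊕0⊕1⊕0⊕1⊕0⊕1⊕1⊕1⊕0⊕0⊕1⊕0⊕0 = 0
s16 (pos 16,17,18,19,20,21,22,23,24,25,26,27,28,29,30,31): 0⊕1⊕0⊕1⊕1⊕1⊕1⊕1⊕1⊕1⊕1⊕0⊕0⊕1⊕0⊕0 = 0
Syndrome s16…s1 = 00100 → error at position 4.
Flip position 4: 0111010110010100101111111100100 → 0110010110010100101111111100100
Read data bits from positions 3,5,6,7,9,10,11,12,13,14,15,17,18,19,20,21,22,23,24,25,26,27,28,29,30,31: 10101001010101111111100100

10101001010101111111100100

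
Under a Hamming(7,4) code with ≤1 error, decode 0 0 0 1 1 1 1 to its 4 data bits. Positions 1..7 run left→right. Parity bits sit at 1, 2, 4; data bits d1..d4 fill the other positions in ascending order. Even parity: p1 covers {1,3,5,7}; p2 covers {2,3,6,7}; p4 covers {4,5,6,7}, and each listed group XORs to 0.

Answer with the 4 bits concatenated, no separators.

0111

s1 (pos 1,3,5,7): 0⊕0⊕1⊕1 = 0
s2 (pos 2,3,6,7): 0⊕0⊕1⊕1 = 0
s4 (pos 4,5,6,7): 1⊕1⊕1⊕1 = 0
Syndrome s4…s1 = 000 → no error.
Read data bits from positions 3,5,6,7: 0111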